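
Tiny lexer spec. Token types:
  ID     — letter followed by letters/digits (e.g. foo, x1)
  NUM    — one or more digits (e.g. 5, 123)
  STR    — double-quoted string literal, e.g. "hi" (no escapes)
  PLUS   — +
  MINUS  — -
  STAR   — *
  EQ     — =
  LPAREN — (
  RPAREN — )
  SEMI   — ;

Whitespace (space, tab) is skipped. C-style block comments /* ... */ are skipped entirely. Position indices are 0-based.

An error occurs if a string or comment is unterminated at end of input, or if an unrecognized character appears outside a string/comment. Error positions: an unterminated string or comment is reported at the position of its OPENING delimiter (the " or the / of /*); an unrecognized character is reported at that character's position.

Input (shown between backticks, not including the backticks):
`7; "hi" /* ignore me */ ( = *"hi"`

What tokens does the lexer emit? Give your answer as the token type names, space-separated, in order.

pos=0: emit NUM '7' (now at pos=1)
pos=1: emit SEMI ';'
pos=3: enter STRING mode
pos=3: emit STR "hi" (now at pos=7)
pos=8: enter COMMENT mode (saw '/*')
exit COMMENT mode (now at pos=23)
pos=24: emit LPAREN '('
pos=26: emit EQ '='
pos=28: emit STAR '*'
pos=29: enter STRING mode
pos=29: emit STR "hi" (now at pos=33)
DONE. 7 tokens: [NUM, SEMI, STR, LPAREN, EQ, STAR, STR]

Answer: NUM SEMI STR LPAREN EQ STAR STR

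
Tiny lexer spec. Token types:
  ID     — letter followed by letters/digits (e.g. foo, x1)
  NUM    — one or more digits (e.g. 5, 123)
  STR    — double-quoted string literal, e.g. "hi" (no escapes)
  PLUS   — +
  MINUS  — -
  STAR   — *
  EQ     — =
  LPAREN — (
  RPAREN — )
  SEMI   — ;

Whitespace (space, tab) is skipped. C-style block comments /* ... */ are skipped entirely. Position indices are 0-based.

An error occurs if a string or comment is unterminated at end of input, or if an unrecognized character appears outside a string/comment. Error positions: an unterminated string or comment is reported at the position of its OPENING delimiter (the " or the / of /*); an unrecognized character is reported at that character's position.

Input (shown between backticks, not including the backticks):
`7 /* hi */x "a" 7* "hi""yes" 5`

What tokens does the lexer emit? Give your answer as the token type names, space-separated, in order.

pos=0: emit NUM '7' (now at pos=1)
pos=2: enter COMMENT mode (saw '/*')
exit COMMENT mode (now at pos=10)
pos=10: emit ID 'x' (now at pos=11)
pos=12: enter STRING mode
pos=12: emit STR "a" (now at pos=15)
pos=16: emit NUM '7' (now at pos=17)
pos=17: emit STAR '*'
pos=19: enter STRING mode
pos=19: emit STR "hi" (now at pos=23)
pos=23: enter STRING mode
pos=23: emit STR "yes" (now at pos=28)
pos=29: emit NUM '5' (now at pos=30)
DONE. 8 tokens: [NUM, ID, STR, NUM, STAR, STR, STR, NUM]

Answer: NUM ID STR NUM STAR STR STR NUM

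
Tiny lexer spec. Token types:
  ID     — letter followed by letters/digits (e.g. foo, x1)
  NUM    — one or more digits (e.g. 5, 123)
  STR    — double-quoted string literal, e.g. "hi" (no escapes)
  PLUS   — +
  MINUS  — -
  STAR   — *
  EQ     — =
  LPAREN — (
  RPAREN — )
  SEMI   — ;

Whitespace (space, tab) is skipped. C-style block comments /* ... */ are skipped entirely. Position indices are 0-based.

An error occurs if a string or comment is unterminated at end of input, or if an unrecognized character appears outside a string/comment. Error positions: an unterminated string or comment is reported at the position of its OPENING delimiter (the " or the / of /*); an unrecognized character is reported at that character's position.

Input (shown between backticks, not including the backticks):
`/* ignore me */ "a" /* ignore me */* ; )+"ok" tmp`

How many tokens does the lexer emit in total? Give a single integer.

Answer: 7

Derivation:
pos=0: enter COMMENT mode (saw '/*')
exit COMMENT mode (now at pos=15)
pos=16: enter STRING mode
pos=16: emit STR "a" (now at pos=19)
pos=20: enter COMMENT mode (saw '/*')
exit COMMENT mode (now at pos=35)
pos=35: emit STAR '*'
pos=37: emit SEMI ';'
pos=39: emit RPAREN ')'
pos=40: emit PLUS '+'
pos=41: enter STRING mode
pos=41: emit STR "ok" (now at pos=45)
pos=46: emit ID 'tmp' (now at pos=49)
DONE. 7 tokens: [STR, STAR, SEMI, RPAREN, PLUS, STR, ID]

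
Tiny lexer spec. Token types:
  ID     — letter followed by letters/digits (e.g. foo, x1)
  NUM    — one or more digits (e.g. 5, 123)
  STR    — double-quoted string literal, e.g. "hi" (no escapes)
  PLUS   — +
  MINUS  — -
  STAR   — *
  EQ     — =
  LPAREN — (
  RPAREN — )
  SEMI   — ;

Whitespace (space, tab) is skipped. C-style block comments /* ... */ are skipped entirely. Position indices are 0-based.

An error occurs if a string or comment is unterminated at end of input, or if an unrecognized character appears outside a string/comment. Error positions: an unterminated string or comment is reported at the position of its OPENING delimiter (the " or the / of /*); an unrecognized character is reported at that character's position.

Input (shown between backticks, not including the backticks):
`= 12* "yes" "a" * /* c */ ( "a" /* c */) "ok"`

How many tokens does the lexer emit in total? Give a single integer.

pos=0: emit EQ '='
pos=2: emit NUM '12' (now at pos=4)
pos=4: emit STAR '*'
pos=6: enter STRING mode
pos=6: emit STR "yes" (now at pos=11)
pos=12: enter STRING mode
pos=12: emit STR "a" (now at pos=15)
pos=16: emit STAR '*'
pos=18: enter COMMENT mode (saw '/*')
exit COMMENT mode (now at pos=25)
pos=26: emit LPAREN '('
pos=28: enter STRING mode
pos=28: emit STR "a" (now at pos=31)
pos=32: enter COMMENT mode (saw '/*')
exit COMMENT mode (now at pos=39)
pos=39: emit RPAREN ')'
pos=41: enter STRING mode
pos=41: emit STR "ok" (now at pos=45)
DONE. 10 tokens: [EQ, NUM, STAR, STR, STR, STAR, LPAREN, STR, RPAREN, STR]

Answer: 10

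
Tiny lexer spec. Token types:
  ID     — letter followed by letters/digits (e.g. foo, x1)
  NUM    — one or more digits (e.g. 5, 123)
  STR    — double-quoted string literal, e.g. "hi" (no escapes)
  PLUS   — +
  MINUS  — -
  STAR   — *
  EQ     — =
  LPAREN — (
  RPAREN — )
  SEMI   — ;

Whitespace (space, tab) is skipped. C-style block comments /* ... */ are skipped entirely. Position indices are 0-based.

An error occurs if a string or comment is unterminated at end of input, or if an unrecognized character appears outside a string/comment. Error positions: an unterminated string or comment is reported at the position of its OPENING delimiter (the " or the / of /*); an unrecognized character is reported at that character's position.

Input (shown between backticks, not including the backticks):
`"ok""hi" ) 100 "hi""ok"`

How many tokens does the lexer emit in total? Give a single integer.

pos=0: enter STRING mode
pos=0: emit STR "ok" (now at pos=4)
pos=4: enter STRING mode
pos=4: emit STR "hi" (now at pos=8)
pos=9: emit RPAREN ')'
pos=11: emit NUM '100' (now at pos=14)
pos=15: enter STRING mode
pos=15: emit STR "hi" (now at pos=19)
pos=19: enter STRING mode
pos=19: emit STR "ok" (now at pos=23)
DONE. 6 tokens: [STR, STR, RPAREN, NUM, STR, STR]

Answer: 6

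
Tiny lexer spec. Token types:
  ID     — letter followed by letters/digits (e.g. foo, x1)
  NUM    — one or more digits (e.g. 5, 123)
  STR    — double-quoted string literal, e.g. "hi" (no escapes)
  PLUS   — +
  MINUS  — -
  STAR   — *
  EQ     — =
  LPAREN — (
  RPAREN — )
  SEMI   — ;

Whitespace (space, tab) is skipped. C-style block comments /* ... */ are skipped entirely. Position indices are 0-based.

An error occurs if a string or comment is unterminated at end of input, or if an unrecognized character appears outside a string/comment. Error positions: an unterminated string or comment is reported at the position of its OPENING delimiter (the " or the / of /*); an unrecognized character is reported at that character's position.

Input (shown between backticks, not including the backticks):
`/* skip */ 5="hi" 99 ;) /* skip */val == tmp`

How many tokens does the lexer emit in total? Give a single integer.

pos=0: enter COMMENT mode (saw '/*')
exit COMMENT mode (now at pos=10)
pos=11: emit NUM '5' (now at pos=12)
pos=12: emit EQ '='
pos=13: enter STRING mode
pos=13: emit STR "hi" (now at pos=17)
pos=18: emit NUM '99' (now at pos=20)
pos=21: emit SEMI ';'
pos=22: emit RPAREN ')'
pos=24: enter COMMENT mode (saw '/*')
exit COMMENT mode (now at pos=34)
pos=34: emit ID 'val' (now at pos=37)
pos=38: emit EQ '='
pos=39: emit EQ '='
pos=41: emit ID 'tmp' (now at pos=44)
DONE. 10 tokens: [NUM, EQ, STR, NUM, SEMI, RPAREN, ID, EQ, EQ, ID]

Answer: 10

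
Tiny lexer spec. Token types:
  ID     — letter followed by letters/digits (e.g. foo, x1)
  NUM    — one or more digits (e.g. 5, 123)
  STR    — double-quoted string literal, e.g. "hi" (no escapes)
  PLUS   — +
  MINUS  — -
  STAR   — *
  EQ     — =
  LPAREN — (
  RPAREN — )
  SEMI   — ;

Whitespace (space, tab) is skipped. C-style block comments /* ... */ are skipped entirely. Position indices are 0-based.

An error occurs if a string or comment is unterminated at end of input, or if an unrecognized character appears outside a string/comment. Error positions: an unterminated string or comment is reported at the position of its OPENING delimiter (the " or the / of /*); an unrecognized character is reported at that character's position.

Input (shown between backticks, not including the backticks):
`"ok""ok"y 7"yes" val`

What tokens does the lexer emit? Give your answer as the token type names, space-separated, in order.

Answer: STR STR ID NUM STR ID

Derivation:
pos=0: enter STRING mode
pos=0: emit STR "ok" (now at pos=4)
pos=4: enter STRING mode
pos=4: emit STR "ok" (now at pos=8)
pos=8: emit ID 'y' (now at pos=9)
pos=10: emit NUM '7' (now at pos=11)
pos=11: enter STRING mode
pos=11: emit STR "yes" (now at pos=16)
pos=17: emit ID 'val' (now at pos=20)
DONE. 6 tokens: [STR, STR, ID, NUM, STR, ID]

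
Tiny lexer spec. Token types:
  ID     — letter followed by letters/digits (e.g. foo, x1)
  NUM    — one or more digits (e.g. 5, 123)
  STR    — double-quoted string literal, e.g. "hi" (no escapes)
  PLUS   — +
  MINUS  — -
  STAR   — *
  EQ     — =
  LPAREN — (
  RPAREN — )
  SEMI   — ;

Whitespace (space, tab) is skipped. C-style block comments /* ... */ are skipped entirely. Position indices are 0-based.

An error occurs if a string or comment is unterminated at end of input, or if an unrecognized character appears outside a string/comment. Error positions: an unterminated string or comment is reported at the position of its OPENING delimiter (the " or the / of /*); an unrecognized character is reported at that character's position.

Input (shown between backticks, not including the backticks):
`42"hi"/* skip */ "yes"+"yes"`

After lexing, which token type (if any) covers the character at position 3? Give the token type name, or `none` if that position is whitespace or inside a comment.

Answer: STR

Derivation:
pos=0: emit NUM '42' (now at pos=2)
pos=2: enter STRING mode
pos=2: emit STR "hi" (now at pos=6)
pos=6: enter COMMENT mode (saw '/*')
exit COMMENT mode (now at pos=16)
pos=17: enter STRING mode
pos=17: emit STR "yes" (now at pos=22)
pos=22: emit PLUS '+'
pos=23: enter STRING mode
pos=23: emit STR "yes" (now at pos=28)
DONE. 5 tokens: [NUM, STR, STR, PLUS, STR]
Position 3: char is 'h' -> STR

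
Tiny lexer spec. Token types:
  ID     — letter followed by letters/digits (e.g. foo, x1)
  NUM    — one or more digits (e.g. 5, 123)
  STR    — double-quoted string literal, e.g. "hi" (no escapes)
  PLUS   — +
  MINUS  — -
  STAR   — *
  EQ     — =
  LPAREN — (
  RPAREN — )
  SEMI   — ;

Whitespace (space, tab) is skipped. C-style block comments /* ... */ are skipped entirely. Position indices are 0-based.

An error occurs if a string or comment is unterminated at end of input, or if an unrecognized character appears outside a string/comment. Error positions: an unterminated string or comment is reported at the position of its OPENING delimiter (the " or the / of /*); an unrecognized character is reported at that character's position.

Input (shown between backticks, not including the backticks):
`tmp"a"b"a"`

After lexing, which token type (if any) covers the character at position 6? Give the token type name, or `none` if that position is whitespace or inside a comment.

Answer: ID

Derivation:
pos=0: emit ID 'tmp' (now at pos=3)
pos=3: enter STRING mode
pos=3: emit STR "a" (now at pos=6)
pos=6: emit ID 'b' (now at pos=7)
pos=7: enter STRING mode
pos=7: emit STR "a" (now at pos=10)
DONE. 4 tokens: [ID, STR, ID, STR]
Position 6: char is 'b' -> ID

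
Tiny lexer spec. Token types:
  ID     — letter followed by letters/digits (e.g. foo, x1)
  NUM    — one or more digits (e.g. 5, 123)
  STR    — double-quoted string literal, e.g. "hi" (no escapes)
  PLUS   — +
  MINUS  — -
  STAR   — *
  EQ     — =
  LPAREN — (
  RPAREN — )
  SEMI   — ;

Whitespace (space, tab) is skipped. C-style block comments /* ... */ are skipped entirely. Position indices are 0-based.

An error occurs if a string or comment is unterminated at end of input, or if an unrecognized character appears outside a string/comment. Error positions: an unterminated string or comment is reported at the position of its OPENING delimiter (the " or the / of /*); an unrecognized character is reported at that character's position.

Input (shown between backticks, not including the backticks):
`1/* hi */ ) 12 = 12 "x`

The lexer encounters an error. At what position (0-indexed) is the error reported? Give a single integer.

pos=0: emit NUM '1' (now at pos=1)
pos=1: enter COMMENT mode (saw '/*')
exit COMMENT mode (now at pos=9)
pos=10: emit RPAREN ')'
pos=12: emit NUM '12' (now at pos=14)
pos=15: emit EQ '='
pos=17: emit NUM '12' (now at pos=19)
pos=20: enter STRING mode
pos=20: ERROR — unterminated string

Answer: 20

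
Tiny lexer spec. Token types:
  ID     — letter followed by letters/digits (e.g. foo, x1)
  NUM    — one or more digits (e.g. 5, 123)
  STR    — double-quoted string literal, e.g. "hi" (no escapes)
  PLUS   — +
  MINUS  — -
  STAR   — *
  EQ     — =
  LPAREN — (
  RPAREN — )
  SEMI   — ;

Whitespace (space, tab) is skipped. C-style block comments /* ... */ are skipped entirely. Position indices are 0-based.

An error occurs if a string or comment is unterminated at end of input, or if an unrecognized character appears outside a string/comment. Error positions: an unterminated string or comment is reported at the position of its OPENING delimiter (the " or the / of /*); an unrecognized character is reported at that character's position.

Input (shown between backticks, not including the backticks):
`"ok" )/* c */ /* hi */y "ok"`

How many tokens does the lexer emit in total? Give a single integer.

Answer: 4

Derivation:
pos=0: enter STRING mode
pos=0: emit STR "ok" (now at pos=4)
pos=5: emit RPAREN ')'
pos=6: enter COMMENT mode (saw '/*')
exit COMMENT mode (now at pos=13)
pos=14: enter COMMENT mode (saw '/*')
exit COMMENT mode (now at pos=22)
pos=22: emit ID 'y' (now at pos=23)
pos=24: enter STRING mode
pos=24: emit STR "ok" (now at pos=28)
DONE. 4 tokens: [STR, RPAREN, ID, STR]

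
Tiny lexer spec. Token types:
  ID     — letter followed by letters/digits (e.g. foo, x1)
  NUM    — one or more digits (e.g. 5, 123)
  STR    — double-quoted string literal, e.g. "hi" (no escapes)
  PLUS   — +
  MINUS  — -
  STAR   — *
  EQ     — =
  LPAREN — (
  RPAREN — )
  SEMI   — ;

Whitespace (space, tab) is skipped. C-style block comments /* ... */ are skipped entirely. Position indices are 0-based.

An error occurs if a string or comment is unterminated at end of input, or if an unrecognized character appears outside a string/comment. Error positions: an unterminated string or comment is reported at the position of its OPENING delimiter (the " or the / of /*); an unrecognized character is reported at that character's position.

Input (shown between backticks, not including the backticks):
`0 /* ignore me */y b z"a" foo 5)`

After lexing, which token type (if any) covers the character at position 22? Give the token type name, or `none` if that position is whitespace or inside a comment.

pos=0: emit NUM '0' (now at pos=1)
pos=2: enter COMMENT mode (saw '/*')
exit COMMENT mode (now at pos=17)
pos=17: emit ID 'y' (now at pos=18)
pos=19: emit ID 'b' (now at pos=20)
pos=21: emit ID 'z' (now at pos=22)
pos=22: enter STRING mode
pos=22: emit STR "a" (now at pos=25)
pos=26: emit ID 'foo' (now at pos=29)
pos=30: emit NUM '5' (now at pos=31)
pos=31: emit RPAREN ')'
DONE. 8 tokens: [NUM, ID, ID, ID, STR, ID, NUM, RPAREN]
Position 22: char is '"' -> STR

Answer: STR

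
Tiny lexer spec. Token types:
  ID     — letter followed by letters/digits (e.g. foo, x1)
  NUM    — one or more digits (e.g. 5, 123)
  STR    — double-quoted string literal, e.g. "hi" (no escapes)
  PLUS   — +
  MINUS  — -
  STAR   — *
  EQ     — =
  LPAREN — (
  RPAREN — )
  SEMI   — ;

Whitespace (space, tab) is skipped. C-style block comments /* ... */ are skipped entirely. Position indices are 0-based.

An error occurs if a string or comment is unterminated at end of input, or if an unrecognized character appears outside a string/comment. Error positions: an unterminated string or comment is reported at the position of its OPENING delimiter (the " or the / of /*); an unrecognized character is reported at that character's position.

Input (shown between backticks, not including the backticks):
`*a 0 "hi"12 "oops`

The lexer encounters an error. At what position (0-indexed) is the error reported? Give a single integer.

pos=0: emit STAR '*'
pos=1: emit ID 'a' (now at pos=2)
pos=3: emit NUM '0' (now at pos=4)
pos=5: enter STRING mode
pos=5: emit STR "hi" (now at pos=9)
pos=9: emit NUM '12' (now at pos=11)
pos=12: enter STRING mode
pos=12: ERROR — unterminated string

Answer: 12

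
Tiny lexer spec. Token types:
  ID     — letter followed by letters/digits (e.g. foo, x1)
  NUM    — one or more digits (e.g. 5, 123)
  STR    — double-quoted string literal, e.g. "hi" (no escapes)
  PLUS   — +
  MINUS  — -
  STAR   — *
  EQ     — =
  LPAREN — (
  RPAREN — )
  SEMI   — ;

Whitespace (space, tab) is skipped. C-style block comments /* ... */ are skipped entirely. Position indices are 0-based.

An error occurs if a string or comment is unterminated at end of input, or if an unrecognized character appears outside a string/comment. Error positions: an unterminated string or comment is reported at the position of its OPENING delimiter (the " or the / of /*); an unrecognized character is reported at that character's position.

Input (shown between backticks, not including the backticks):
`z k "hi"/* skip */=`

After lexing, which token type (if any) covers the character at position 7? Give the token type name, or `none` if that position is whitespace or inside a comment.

Answer: STR

Derivation:
pos=0: emit ID 'z' (now at pos=1)
pos=2: emit ID 'k' (now at pos=3)
pos=4: enter STRING mode
pos=4: emit STR "hi" (now at pos=8)
pos=8: enter COMMENT mode (saw '/*')
exit COMMENT mode (now at pos=18)
pos=18: emit EQ '='
DONE. 4 tokens: [ID, ID, STR, EQ]
Position 7: char is '"' -> STR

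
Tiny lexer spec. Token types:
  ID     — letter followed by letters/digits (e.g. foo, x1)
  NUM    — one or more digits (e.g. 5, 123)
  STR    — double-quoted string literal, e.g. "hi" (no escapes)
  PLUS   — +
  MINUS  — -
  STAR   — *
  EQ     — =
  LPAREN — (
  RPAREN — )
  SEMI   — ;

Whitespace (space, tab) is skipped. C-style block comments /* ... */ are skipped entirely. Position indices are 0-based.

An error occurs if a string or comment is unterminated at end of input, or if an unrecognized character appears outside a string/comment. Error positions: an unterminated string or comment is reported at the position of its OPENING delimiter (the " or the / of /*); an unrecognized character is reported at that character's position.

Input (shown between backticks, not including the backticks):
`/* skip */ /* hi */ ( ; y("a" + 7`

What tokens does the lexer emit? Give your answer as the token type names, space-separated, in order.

pos=0: enter COMMENT mode (saw '/*')
exit COMMENT mode (now at pos=10)
pos=11: enter COMMENT mode (saw '/*')
exit COMMENT mode (now at pos=19)
pos=20: emit LPAREN '('
pos=22: emit SEMI ';'
pos=24: emit ID 'y' (now at pos=25)
pos=25: emit LPAREN '('
pos=26: enter STRING mode
pos=26: emit STR "a" (now at pos=29)
pos=30: emit PLUS '+'
pos=32: emit NUM '7' (now at pos=33)
DONE. 7 tokens: [LPAREN, SEMI, ID, LPAREN, STR, PLUS, NUM]

Answer: LPAREN SEMI ID LPAREN STR PLUS NUM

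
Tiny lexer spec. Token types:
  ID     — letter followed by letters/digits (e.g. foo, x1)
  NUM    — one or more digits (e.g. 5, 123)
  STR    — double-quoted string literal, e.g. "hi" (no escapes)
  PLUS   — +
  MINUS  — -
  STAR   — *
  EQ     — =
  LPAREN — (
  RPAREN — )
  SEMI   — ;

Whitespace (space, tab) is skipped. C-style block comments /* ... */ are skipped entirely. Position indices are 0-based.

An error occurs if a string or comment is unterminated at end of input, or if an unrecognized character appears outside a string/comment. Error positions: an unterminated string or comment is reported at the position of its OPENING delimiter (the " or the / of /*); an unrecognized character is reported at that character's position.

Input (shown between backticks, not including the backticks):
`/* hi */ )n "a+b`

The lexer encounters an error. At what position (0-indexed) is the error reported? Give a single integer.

Answer: 12

Derivation:
pos=0: enter COMMENT mode (saw '/*')
exit COMMENT mode (now at pos=8)
pos=9: emit RPAREN ')'
pos=10: emit ID 'n' (now at pos=11)
pos=12: enter STRING mode
pos=12: ERROR — unterminated string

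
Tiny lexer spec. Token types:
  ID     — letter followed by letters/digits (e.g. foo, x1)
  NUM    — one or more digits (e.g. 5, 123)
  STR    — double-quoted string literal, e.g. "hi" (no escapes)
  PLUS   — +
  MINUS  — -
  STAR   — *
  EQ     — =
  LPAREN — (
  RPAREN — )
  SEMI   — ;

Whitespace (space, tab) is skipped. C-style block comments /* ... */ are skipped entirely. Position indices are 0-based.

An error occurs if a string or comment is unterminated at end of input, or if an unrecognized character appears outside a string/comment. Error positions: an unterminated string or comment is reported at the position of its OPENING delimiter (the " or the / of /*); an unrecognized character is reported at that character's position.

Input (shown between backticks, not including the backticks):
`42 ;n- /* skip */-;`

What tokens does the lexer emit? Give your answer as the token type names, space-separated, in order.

pos=0: emit NUM '42' (now at pos=2)
pos=3: emit SEMI ';'
pos=4: emit ID 'n' (now at pos=5)
pos=5: emit MINUS '-'
pos=7: enter COMMENT mode (saw '/*')
exit COMMENT mode (now at pos=17)
pos=17: emit MINUS '-'
pos=18: emit SEMI ';'
DONE. 6 tokens: [NUM, SEMI, ID, MINUS, MINUS, SEMI]

Answer: NUM SEMI ID MINUS MINUS SEMI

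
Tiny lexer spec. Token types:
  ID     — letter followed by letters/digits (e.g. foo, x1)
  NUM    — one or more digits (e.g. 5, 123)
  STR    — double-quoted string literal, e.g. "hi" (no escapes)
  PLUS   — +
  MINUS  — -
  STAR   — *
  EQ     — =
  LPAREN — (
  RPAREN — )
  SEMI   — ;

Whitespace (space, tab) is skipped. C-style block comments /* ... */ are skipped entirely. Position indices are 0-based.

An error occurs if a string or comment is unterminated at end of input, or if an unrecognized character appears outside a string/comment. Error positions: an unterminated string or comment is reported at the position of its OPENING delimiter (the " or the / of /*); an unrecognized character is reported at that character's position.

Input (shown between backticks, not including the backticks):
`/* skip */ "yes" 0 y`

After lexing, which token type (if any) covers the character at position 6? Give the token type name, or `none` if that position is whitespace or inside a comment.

Answer: none

Derivation:
pos=0: enter COMMENT mode (saw '/*')
exit COMMENT mode (now at pos=10)
pos=11: enter STRING mode
pos=11: emit STR "yes" (now at pos=16)
pos=17: emit NUM '0' (now at pos=18)
pos=19: emit ID 'y' (now at pos=20)
DONE. 3 tokens: [STR, NUM, ID]
Position 6: char is 'p' -> none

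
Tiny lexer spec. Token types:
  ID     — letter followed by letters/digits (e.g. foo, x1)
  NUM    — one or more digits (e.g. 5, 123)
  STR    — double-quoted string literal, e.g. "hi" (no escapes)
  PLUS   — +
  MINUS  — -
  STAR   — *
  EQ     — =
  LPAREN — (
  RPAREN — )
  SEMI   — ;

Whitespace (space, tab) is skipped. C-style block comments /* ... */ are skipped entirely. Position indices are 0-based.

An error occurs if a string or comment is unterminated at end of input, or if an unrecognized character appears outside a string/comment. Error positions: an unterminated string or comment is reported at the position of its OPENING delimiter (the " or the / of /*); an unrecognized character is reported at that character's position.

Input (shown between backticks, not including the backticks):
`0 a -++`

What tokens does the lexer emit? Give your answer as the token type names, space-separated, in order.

Answer: NUM ID MINUS PLUS PLUS

Derivation:
pos=0: emit NUM '0' (now at pos=1)
pos=2: emit ID 'a' (now at pos=3)
pos=4: emit MINUS '-'
pos=5: emit PLUS '+'
pos=6: emit PLUS '+'
DONE. 5 tokens: [NUM, ID, MINUS, PLUS, PLUS]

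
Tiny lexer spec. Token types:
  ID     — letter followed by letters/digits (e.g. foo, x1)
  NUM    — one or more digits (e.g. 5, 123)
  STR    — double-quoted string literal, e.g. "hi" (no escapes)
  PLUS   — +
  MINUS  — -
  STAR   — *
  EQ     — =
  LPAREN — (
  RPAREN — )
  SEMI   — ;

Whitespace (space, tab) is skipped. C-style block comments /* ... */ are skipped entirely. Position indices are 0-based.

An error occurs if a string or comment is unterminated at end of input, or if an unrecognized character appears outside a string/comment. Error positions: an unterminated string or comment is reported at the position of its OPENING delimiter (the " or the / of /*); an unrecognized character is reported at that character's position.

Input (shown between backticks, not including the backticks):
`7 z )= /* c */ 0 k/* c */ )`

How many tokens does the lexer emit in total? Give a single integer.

Answer: 7

Derivation:
pos=0: emit NUM '7' (now at pos=1)
pos=2: emit ID 'z' (now at pos=3)
pos=4: emit RPAREN ')'
pos=5: emit EQ '='
pos=7: enter COMMENT mode (saw '/*')
exit COMMENT mode (now at pos=14)
pos=15: emit NUM '0' (now at pos=16)
pos=17: emit ID 'k' (now at pos=18)
pos=18: enter COMMENT mode (saw '/*')
exit COMMENT mode (now at pos=25)
pos=26: emit RPAREN ')'
DONE. 7 tokens: [NUM, ID, RPAREN, EQ, NUM, ID, RPAREN]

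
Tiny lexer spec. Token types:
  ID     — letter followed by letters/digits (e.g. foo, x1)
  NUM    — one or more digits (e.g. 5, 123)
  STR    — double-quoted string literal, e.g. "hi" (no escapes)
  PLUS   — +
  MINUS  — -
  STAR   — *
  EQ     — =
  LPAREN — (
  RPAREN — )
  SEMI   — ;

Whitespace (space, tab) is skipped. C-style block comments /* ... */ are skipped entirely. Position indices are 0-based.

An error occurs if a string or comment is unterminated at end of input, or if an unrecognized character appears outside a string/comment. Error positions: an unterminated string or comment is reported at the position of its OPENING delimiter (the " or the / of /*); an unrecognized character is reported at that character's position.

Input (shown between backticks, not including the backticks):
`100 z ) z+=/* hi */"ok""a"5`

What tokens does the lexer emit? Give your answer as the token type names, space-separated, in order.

Answer: NUM ID RPAREN ID PLUS EQ STR STR NUM

Derivation:
pos=0: emit NUM '100' (now at pos=3)
pos=4: emit ID 'z' (now at pos=5)
pos=6: emit RPAREN ')'
pos=8: emit ID 'z' (now at pos=9)
pos=9: emit PLUS '+'
pos=10: emit EQ '='
pos=11: enter COMMENT mode (saw '/*')
exit COMMENT mode (now at pos=19)
pos=19: enter STRING mode
pos=19: emit STR "ok" (now at pos=23)
pos=23: enter STRING mode
pos=23: emit STR "a" (now at pos=26)
pos=26: emit NUM '5' (now at pos=27)
DONE. 9 tokens: [NUM, ID, RPAREN, ID, PLUS, EQ, STR, STR, NUM]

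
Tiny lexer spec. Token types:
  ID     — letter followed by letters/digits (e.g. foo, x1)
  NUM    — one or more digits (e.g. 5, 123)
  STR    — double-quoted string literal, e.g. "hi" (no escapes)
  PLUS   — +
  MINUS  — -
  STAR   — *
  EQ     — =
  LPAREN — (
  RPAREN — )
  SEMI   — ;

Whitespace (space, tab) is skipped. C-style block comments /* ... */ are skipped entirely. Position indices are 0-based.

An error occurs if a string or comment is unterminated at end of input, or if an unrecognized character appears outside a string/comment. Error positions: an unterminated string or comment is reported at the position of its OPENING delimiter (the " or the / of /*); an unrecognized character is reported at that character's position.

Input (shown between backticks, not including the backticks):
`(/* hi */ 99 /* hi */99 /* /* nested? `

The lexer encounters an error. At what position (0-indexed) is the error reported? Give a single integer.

pos=0: emit LPAREN '('
pos=1: enter COMMENT mode (saw '/*')
exit COMMENT mode (now at pos=9)
pos=10: emit NUM '99' (now at pos=12)
pos=13: enter COMMENT mode (saw '/*')
exit COMMENT mode (now at pos=21)
pos=21: emit NUM '99' (now at pos=23)
pos=24: enter COMMENT mode (saw '/*')
pos=24: ERROR — unterminated comment (reached EOF)

Answer: 24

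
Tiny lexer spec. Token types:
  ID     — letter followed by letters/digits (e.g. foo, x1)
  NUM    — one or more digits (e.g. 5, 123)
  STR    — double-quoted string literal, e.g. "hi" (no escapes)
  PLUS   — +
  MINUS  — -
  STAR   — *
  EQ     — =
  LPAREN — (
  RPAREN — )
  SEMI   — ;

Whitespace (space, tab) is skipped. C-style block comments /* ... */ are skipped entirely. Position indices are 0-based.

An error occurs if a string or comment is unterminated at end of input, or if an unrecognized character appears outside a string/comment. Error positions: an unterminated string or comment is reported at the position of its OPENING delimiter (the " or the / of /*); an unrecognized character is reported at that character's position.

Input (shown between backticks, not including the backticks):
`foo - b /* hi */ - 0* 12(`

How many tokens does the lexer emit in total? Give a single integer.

Answer: 8

Derivation:
pos=0: emit ID 'foo' (now at pos=3)
pos=4: emit MINUS '-'
pos=6: emit ID 'b' (now at pos=7)
pos=8: enter COMMENT mode (saw '/*')
exit COMMENT mode (now at pos=16)
pos=17: emit MINUS '-'
pos=19: emit NUM '0' (now at pos=20)
pos=20: emit STAR '*'
pos=22: emit NUM '12' (now at pos=24)
pos=24: emit LPAREN '('
DONE. 8 tokens: [ID, MINUS, ID, MINUS, NUM, STAR, NUM, LPAREN]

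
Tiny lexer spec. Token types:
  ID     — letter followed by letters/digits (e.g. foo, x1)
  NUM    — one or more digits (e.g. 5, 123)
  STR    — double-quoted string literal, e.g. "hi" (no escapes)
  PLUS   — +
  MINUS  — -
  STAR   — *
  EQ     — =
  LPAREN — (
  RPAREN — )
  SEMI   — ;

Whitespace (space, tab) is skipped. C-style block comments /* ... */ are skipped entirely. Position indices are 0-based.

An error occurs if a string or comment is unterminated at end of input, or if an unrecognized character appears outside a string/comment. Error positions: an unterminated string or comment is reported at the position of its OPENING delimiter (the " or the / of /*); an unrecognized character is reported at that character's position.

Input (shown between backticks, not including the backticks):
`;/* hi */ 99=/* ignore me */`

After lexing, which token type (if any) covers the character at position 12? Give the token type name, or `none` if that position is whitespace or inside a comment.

pos=0: emit SEMI ';'
pos=1: enter COMMENT mode (saw '/*')
exit COMMENT mode (now at pos=9)
pos=10: emit NUM '99' (now at pos=12)
pos=12: emit EQ '='
pos=13: enter COMMENT mode (saw '/*')
exit COMMENT mode (now at pos=28)
DONE. 3 tokens: [SEMI, NUM, EQ]
Position 12: char is '=' -> EQ

Answer: EQ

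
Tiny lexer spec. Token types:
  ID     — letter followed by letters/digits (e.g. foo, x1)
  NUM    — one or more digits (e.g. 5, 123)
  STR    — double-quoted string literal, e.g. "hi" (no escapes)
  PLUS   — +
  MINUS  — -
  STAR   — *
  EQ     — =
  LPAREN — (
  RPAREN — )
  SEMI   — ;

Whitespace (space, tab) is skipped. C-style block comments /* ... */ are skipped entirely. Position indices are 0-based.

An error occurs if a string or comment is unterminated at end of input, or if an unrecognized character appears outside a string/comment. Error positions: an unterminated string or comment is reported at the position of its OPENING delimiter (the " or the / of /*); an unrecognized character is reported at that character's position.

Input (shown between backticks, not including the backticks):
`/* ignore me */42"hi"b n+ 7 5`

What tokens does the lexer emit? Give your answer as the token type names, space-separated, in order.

Answer: NUM STR ID ID PLUS NUM NUM

Derivation:
pos=0: enter COMMENT mode (saw '/*')
exit COMMENT mode (now at pos=15)
pos=15: emit NUM '42' (now at pos=17)
pos=17: enter STRING mode
pos=17: emit STR "hi" (now at pos=21)
pos=21: emit ID 'b' (now at pos=22)
pos=23: emit ID 'n' (now at pos=24)
pos=24: emit PLUS '+'
pos=26: emit NUM '7' (now at pos=27)
pos=28: emit NUM '5' (now at pos=29)
DONE. 7 tokens: [NUM, STR, ID, ID, PLUS, NUM, NUM]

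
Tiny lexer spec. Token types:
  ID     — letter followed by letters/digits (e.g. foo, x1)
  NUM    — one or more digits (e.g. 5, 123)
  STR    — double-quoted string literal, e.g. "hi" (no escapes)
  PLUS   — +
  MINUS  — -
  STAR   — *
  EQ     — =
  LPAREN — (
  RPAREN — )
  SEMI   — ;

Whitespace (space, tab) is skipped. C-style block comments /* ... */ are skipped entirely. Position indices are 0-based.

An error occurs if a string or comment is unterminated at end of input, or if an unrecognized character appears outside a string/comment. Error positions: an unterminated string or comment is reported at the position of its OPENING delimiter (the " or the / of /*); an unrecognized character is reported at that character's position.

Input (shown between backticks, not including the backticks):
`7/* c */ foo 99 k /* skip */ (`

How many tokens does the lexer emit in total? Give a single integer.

pos=0: emit NUM '7' (now at pos=1)
pos=1: enter COMMENT mode (saw '/*')
exit COMMENT mode (now at pos=8)
pos=9: emit ID 'foo' (now at pos=12)
pos=13: emit NUM '99' (now at pos=15)
pos=16: emit ID 'k' (now at pos=17)
pos=18: enter COMMENT mode (saw '/*')
exit COMMENT mode (now at pos=28)
pos=29: emit LPAREN '('
DONE. 5 tokens: [NUM, ID, NUM, ID, LPAREN]

Answer: 5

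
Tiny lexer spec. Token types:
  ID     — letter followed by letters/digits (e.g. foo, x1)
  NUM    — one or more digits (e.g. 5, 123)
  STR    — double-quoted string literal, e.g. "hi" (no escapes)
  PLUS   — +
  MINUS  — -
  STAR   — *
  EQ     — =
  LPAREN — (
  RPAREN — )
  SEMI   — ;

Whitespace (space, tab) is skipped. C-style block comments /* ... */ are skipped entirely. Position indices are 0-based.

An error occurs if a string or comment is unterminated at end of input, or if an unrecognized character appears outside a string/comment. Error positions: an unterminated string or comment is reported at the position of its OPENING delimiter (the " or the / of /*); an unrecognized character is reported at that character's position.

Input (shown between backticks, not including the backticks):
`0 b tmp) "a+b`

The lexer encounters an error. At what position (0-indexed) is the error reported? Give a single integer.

Answer: 9

Derivation:
pos=0: emit NUM '0' (now at pos=1)
pos=2: emit ID 'b' (now at pos=3)
pos=4: emit ID 'tmp' (now at pos=7)
pos=7: emit RPAREN ')'
pos=9: enter STRING mode
pos=9: ERROR — unterminated string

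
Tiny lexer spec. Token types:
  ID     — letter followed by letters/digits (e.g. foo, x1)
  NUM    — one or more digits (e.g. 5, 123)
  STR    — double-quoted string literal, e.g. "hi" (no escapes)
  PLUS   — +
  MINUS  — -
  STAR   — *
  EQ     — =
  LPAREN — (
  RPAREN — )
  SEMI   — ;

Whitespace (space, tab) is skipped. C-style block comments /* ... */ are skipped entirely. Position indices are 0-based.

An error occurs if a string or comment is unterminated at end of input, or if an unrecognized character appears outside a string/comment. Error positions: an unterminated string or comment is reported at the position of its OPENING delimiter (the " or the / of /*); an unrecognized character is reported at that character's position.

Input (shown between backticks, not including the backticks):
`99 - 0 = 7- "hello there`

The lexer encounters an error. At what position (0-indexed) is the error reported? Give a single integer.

Answer: 12

Derivation:
pos=0: emit NUM '99' (now at pos=2)
pos=3: emit MINUS '-'
pos=5: emit NUM '0' (now at pos=6)
pos=7: emit EQ '='
pos=9: emit NUM '7' (now at pos=10)
pos=10: emit MINUS '-'
pos=12: enter STRING mode
pos=12: ERROR — unterminated string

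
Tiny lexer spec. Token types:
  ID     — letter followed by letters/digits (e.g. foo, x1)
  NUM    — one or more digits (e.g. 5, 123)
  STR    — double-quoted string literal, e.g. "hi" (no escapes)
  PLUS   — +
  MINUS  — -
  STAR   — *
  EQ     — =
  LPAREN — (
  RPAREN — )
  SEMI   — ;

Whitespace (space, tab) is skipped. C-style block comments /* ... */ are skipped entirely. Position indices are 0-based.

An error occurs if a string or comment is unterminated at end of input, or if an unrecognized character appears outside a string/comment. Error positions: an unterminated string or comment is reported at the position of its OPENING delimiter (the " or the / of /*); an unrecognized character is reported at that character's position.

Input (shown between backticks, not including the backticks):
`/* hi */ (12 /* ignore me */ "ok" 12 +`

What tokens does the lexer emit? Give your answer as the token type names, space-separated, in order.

pos=0: enter COMMENT mode (saw '/*')
exit COMMENT mode (now at pos=8)
pos=9: emit LPAREN '('
pos=10: emit NUM '12' (now at pos=12)
pos=13: enter COMMENT mode (saw '/*')
exit COMMENT mode (now at pos=28)
pos=29: enter STRING mode
pos=29: emit STR "ok" (now at pos=33)
pos=34: emit NUM '12' (now at pos=36)
pos=37: emit PLUS '+'
DONE. 5 tokens: [LPAREN, NUM, STR, NUM, PLUS]

Answer: LPAREN NUM STR NUM PLUS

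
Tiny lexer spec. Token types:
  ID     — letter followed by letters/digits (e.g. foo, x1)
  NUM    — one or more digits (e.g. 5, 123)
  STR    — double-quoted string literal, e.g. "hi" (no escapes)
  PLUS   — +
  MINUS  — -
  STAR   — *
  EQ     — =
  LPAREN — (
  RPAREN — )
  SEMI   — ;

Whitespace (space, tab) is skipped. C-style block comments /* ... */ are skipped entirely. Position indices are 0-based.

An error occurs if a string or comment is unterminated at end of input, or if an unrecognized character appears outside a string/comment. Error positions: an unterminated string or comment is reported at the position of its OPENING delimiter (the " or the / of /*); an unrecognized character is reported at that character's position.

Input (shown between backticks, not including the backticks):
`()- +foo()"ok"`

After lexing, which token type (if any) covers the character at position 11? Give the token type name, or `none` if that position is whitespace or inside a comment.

Answer: STR

Derivation:
pos=0: emit LPAREN '('
pos=1: emit RPAREN ')'
pos=2: emit MINUS '-'
pos=4: emit PLUS '+'
pos=5: emit ID 'foo' (now at pos=8)
pos=8: emit LPAREN '('
pos=9: emit RPAREN ')'
pos=10: enter STRING mode
pos=10: emit STR "ok" (now at pos=14)
DONE. 8 tokens: [LPAREN, RPAREN, MINUS, PLUS, ID, LPAREN, RPAREN, STR]
Position 11: char is 'o' -> STR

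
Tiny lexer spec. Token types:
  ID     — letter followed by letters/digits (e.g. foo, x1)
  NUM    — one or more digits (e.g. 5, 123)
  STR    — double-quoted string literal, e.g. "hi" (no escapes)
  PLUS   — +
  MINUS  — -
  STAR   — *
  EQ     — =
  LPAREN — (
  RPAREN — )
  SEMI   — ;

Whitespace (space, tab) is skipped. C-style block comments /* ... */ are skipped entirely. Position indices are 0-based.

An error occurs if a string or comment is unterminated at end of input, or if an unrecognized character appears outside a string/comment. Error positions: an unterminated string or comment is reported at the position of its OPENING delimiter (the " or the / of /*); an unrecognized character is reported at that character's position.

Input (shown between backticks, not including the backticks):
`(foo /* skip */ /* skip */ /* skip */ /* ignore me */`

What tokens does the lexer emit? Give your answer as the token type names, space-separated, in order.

pos=0: emit LPAREN '('
pos=1: emit ID 'foo' (now at pos=4)
pos=5: enter COMMENT mode (saw '/*')
exit COMMENT mode (now at pos=15)
pos=16: enter COMMENT mode (saw '/*')
exit COMMENT mode (now at pos=26)
pos=27: enter COMMENT mode (saw '/*')
exit COMMENT mode (now at pos=37)
pos=38: enter COMMENT mode (saw '/*')
exit COMMENT mode (now at pos=53)
DONE. 2 tokens: [LPAREN, ID]

Answer: LPAREN ID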